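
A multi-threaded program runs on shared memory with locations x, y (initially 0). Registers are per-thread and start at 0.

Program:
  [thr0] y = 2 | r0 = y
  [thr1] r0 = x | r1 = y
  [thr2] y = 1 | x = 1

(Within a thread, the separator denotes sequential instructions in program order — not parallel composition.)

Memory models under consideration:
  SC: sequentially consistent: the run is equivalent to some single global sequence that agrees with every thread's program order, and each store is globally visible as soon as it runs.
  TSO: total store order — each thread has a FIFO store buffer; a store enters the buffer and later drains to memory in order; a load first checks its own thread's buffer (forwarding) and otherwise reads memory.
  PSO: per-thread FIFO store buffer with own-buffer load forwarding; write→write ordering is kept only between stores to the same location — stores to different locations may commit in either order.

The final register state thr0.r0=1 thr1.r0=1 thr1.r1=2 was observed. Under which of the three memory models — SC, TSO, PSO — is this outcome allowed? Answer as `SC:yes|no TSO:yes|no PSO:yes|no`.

outcome vector order: (thr0.r0,thr1.r0,thr1.r1)
SC: 9 outcomes — {<1 0 0>, <1 0 1>, <1 0 2>, <1 1 1>, <2 0 0>, <2 0 1>, <2 0 2>, <2 1 1>, <2 1 2>}
TSO: 9 outcomes — {<1 0 0>, <1 0 1>, <1 0 2>, <1 1 1>, <2 0 0>, <2 0 1>, <2 0 2>, <2 1 1>, <2 1 2>}
PSO: 12 outcomes — {<1 0 0>, <1 0 1>, <1 0 2>, <1 1 0>, <1 1 1>, <1 1 2>, <2 0 0>, <2 0 1>, <2 0 2>, <2 1 0>, <2 1 1>, <2 1 2>}
target <1 1 2> ∈ {PSO}

SC:no TSO:no PSO:yes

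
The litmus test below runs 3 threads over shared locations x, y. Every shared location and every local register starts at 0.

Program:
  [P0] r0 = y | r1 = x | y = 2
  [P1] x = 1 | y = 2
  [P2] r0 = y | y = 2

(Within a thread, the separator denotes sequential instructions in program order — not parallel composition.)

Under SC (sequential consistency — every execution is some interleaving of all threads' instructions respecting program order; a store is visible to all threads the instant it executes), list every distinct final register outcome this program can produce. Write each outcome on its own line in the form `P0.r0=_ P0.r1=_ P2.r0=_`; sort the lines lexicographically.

outcome vector order: (P0.r0,P0.r1,P2.r0)
|SC outcomes| = 7

P0.r0=0 P0.r1=0 P2.r0=0
P0.r0=0 P0.r1=0 P2.r0=2
P0.r0=0 P0.r1=1 P2.r0=0
P0.r0=0 P0.r1=1 P2.r0=2
P0.r0=2 P0.r1=0 P2.r0=0
P0.r0=2 P0.r1=1 P2.r0=0
P0.r0=2 P0.r1=1 P2.r0=2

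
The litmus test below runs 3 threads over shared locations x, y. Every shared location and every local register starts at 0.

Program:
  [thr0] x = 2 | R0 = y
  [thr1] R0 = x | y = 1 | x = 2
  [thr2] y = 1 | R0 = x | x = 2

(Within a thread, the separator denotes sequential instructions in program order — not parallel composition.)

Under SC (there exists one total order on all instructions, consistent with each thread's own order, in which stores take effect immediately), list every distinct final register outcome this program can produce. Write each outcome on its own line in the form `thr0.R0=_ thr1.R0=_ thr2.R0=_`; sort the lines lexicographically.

outcome vector order: (thr0.R0,thr1.R0,thr2.R0)
|SC outcomes| = 6

thr0.R0=0 thr1.R0=0 thr2.R0=2
thr0.R0=0 thr1.R0=2 thr2.R0=2
thr0.R0=1 thr1.R0=0 thr2.R0=0
thr0.R0=1 thr1.R0=0 thr2.R0=2
thr0.R0=1 thr1.R0=2 thr2.R0=0
thr0.R0=1 thr1.R0=2 thr2.R0=2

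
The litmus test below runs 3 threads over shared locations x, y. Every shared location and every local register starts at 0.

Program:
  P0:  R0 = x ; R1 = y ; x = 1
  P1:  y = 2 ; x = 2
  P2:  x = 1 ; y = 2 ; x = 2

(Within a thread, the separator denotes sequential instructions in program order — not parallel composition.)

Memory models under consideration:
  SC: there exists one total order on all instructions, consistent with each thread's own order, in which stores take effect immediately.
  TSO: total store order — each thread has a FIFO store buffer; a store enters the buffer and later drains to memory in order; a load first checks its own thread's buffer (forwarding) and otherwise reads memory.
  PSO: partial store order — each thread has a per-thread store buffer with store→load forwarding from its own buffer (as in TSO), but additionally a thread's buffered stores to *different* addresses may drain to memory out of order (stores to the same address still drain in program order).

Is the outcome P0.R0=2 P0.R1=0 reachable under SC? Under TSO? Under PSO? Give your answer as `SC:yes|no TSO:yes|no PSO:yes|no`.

outcome vector order: (P0.R0,P0.R1)
SC (5): (0,0), (0,2), (1,0), (1,2), (2,2)
TSO (5): (0,0), (0,2), (1,0), (1,2), (2,2)
PSO (6): (0,0), (0,2), (1,0), (1,2), (2,0), (2,2)
target (2,0) ∈ {PSO}

SC:no TSO:no PSO:yes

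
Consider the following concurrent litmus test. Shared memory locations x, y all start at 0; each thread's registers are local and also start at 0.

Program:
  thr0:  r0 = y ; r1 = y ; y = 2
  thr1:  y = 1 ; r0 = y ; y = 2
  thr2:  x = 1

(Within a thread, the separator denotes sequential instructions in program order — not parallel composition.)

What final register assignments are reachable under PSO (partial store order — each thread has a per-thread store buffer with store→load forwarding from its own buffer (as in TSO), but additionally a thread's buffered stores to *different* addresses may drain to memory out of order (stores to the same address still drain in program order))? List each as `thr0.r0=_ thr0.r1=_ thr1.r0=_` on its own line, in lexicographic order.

outcome vector order: (thr0.r0,thr0.r1,thr1.r0)
|PSO outcomes| = 9

thr0.r0=0 thr0.r1=0 thr1.r0=1
thr0.r0=0 thr0.r1=0 thr1.r0=2
thr0.r0=0 thr0.r1=1 thr1.r0=1
thr0.r0=0 thr0.r1=1 thr1.r0=2
thr0.r0=0 thr0.r1=2 thr1.r0=1
thr0.r0=1 thr0.r1=1 thr1.r0=1
thr0.r0=1 thr0.r1=1 thr1.r0=2
thr0.r0=1 thr0.r1=2 thr1.r0=1
thr0.r0=2 thr0.r1=2 thr1.r0=1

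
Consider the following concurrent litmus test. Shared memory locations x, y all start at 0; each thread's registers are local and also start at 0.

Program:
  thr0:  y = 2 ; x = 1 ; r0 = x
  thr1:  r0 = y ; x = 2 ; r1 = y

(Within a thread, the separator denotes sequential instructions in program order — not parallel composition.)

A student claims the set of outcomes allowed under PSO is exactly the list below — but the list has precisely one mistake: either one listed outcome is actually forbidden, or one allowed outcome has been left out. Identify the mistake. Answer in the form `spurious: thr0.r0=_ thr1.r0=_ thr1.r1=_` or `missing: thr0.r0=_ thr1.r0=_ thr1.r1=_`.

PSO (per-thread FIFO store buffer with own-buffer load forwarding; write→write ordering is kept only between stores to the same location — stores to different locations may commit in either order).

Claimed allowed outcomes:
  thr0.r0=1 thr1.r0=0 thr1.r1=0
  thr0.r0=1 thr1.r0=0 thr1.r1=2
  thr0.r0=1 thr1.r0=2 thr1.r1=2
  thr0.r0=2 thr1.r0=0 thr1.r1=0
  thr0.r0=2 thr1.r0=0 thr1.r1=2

missing: thr0.r0=2 thr1.r0=2 thr1.r1=2

outcome vector order: (thr0.r0,thr1.r0,thr1.r1)
[PSO] allowed = {100 102 122 200 202 222}
PSO∖claimed = {222}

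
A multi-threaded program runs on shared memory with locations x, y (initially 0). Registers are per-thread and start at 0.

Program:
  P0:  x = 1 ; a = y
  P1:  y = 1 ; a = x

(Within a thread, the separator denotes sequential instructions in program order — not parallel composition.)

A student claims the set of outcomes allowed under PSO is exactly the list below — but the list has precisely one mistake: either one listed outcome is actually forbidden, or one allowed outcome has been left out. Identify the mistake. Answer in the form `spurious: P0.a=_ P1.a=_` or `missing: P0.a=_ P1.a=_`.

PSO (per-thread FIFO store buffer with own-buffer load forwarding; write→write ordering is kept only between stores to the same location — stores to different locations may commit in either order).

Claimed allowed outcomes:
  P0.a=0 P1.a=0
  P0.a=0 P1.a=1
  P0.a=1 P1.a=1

outcome vector order: (P0.a,P1.a)
[PSO] allowed = {(0,0); (0,1); (1,0); (1,1)}
PSO∖claimed = {(1,0)}

missing: P0.a=1 P1.a=0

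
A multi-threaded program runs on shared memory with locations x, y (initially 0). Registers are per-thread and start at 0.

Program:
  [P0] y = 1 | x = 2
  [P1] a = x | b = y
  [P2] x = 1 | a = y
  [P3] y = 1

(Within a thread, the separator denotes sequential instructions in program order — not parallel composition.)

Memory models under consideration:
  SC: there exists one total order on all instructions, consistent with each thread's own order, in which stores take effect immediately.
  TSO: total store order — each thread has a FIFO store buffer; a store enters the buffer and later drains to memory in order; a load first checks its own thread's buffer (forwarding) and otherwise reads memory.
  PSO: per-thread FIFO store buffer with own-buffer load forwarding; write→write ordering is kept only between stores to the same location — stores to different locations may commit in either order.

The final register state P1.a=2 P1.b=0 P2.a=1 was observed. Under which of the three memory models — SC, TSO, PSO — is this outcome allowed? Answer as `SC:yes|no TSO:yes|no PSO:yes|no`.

outcome vector order: (P1.a,P1.b,P2.a)
SC (10): <0 0 0>; <0 0 1>; <0 1 0>; <0 1 1>; <1 0 0>; <1 0 1>; <1 1 0>; <1 1 1>; <2 1 0>; <2 1 1>
TSO (10): <0 0 0>; <0 0 1>; <0 1 0>; <0 1 1>; <1 0 0>; <1 0 1>; <1 1 0>; <1 1 1>; <2 1 0>; <2 1 1>
PSO (12): <0 0 0>; <0 0 1>; <0 1 0>; <0 1 1>; <1 0 0>; <1 0 1>; <1 1 0>; <1 1 1>; <2 0 0>; <2 0 1>; <2 1 0>; <2 1 1>
target <2 0 1> ∈ {PSO}

SC:no TSO:no PSO:yes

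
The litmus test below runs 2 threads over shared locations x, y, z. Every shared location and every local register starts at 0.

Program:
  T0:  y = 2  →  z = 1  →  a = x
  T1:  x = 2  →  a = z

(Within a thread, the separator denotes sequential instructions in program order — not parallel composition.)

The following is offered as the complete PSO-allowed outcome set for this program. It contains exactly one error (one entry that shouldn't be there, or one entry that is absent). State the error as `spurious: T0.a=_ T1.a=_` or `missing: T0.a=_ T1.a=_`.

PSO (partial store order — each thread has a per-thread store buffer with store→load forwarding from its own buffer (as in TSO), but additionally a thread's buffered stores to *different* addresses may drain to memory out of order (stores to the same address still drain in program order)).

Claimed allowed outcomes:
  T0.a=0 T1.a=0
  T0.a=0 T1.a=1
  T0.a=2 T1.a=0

missing: T0.a=2 T1.a=1

outcome vector order: (T0.a,T1.a)
[PSO] allowed = {0/0 0/1 2/0 2/1}
PSO∖claimed = {2/1}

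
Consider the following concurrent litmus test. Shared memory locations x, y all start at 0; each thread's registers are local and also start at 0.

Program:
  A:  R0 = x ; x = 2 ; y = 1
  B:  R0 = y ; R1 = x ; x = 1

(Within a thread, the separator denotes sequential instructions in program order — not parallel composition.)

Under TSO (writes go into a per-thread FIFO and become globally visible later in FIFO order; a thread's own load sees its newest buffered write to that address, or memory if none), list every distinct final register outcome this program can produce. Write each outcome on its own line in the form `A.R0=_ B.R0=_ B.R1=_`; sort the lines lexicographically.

A.R0=0 B.R0=0 B.R1=0
A.R0=0 B.R0=0 B.R1=2
A.R0=0 B.R0=1 B.R1=2
A.R0=1 B.R0=0 B.R1=0

outcome vector order: (A.R0,B.R0,B.R1)
|TSO outcomes| = 4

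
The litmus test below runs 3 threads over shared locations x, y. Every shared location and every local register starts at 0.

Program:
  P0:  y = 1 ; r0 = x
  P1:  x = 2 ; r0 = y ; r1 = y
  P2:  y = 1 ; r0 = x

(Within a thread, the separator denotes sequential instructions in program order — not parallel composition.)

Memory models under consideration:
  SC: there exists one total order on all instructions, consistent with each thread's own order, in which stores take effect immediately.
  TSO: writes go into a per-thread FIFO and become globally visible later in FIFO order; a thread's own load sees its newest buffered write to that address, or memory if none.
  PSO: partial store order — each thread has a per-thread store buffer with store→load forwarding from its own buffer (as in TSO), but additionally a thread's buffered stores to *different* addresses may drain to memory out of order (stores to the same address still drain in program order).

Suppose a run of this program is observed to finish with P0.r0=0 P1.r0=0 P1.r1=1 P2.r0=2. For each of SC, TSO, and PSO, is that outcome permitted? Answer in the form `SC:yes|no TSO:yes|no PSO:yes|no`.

outcome vector order: (P0.r0,P1.r0,P1.r1,P2.r0)
[SC] allowed = {(0,1,1,0); (0,1,1,2); (2,0,0,2); (2,0,1,2); (2,1,1,0); (2,1,1,2)}
[TSO] allowed = {(0,0,0,0); (0,0,0,2); (0,0,1,0); (0,0,1,2); (0,1,1,0); (0,1,1,2); (2,0,0,0); (2,0,0,2); (2,0,1,0); (2,0,1,2); (2,1,1,0); (2,1,1,2)}
[PSO] allowed = {(0,0,0,0); (0,0,0,2); (0,0,1,0); (0,0,1,2); (0,1,1,0); (0,1,1,2); (2,0,0,0); (2,0,0,2); (2,0,1,0); (2,0,1,2); (2,1,1,0); (2,1,1,2)}
target (0,0,1,2) ∈ {TSO,PSO}

SC:no TSO:yes PSO:yes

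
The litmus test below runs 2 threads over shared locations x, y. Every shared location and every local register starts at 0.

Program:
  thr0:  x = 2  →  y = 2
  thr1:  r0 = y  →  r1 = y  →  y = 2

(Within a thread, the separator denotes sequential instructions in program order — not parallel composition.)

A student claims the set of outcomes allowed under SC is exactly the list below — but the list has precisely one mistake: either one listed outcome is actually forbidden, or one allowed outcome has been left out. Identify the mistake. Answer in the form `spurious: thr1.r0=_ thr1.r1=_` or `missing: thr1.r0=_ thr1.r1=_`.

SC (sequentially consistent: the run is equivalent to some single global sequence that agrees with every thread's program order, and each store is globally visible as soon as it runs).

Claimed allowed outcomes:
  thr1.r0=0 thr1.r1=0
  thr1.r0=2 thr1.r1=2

outcome vector order: (thr1.r0,thr1.r1)
SC: 3 outcomes — {00 02 22}
SC∖claimed = {02}

missing: thr1.r0=0 thr1.r1=2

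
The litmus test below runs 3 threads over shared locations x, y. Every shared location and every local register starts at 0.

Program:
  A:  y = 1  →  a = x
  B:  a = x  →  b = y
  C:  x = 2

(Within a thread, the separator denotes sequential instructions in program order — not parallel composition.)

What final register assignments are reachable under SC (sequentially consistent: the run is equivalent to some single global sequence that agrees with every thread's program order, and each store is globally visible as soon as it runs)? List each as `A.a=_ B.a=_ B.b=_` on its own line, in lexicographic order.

outcome vector order: (A.a,B.a,B.b)
|SC outcomes| = 7

A.a=0 B.a=0 B.b=0
A.a=0 B.a=0 B.b=1
A.a=0 B.a=2 B.b=1
A.a=2 B.a=0 B.b=0
A.a=2 B.a=0 B.b=1
A.a=2 B.a=2 B.b=0
A.a=2 B.a=2 B.b=1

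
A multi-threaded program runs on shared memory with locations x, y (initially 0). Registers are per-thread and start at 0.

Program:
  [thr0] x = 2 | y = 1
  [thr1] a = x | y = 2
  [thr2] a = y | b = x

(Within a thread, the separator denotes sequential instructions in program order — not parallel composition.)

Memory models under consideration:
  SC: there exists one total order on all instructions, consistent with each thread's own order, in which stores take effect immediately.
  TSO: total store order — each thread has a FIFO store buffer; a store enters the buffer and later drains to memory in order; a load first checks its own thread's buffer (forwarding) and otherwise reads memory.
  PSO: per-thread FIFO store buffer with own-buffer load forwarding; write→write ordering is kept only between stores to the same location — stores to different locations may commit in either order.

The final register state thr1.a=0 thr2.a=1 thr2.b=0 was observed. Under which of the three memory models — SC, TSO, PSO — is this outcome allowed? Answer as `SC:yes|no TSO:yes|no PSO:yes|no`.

outcome vector order: (thr1.a,thr2.a,thr2.b)
under SC → <0 0 0> <0 0 2> <0 1 2> <0 2 0> <0 2 2> <2 0 0> <2 0 2> <2 1 2> <2 2 2>
under TSO → <0 0 0> <0 0 2> <0 1 2> <0 2 0> <0 2 2> <2 0 0> <2 0 2> <2 1 2> <2 2 2>
under PSO → <0 0 0> <0 0 2> <0 1 0> <0 1 2> <0 2 0> <0 2 2> <2 0 0> <2 0 2> <2 1 0> <2 1 2> <2 2 2>
target <0 1 0> ∈ {PSO}

SC:no TSO:no PSO:yes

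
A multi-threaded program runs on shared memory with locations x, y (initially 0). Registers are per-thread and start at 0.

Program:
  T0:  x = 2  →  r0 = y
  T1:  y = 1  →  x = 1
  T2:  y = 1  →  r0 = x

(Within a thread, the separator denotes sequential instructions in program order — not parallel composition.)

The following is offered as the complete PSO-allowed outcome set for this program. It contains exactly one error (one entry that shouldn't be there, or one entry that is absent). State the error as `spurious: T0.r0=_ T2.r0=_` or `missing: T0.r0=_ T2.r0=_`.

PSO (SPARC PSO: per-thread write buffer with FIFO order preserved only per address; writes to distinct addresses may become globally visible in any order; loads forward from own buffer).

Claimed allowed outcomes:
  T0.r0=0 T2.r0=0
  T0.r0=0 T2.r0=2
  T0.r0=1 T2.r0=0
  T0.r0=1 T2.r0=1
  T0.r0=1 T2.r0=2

outcome vector order: (T0.r0,T2.r0)
PSO (6): <0 0> <0 1> <0 2> <1 0> <1 1> <1 2>
PSO∖claimed = {<0 1>}

missing: T0.r0=0 T2.r0=1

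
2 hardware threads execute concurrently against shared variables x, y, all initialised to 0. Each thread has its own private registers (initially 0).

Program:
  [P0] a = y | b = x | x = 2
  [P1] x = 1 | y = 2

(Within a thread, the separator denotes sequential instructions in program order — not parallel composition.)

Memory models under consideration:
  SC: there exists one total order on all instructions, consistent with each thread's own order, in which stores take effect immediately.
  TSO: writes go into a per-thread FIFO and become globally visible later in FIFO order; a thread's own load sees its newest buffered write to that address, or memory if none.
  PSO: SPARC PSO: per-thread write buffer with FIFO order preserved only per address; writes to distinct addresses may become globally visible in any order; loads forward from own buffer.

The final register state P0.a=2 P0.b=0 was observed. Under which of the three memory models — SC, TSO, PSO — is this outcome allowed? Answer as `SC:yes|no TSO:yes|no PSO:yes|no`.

SC:no TSO:no PSO:yes

outcome vector order: (P0.a,P0.b)
SC (3): <0 0>; <0 1>; <2 1>
TSO (3): <0 0>; <0 1>; <2 1>
PSO (4): <0 0>; <0 1>; <2 0>; <2 1>
target <2 0> ∈ {PSO}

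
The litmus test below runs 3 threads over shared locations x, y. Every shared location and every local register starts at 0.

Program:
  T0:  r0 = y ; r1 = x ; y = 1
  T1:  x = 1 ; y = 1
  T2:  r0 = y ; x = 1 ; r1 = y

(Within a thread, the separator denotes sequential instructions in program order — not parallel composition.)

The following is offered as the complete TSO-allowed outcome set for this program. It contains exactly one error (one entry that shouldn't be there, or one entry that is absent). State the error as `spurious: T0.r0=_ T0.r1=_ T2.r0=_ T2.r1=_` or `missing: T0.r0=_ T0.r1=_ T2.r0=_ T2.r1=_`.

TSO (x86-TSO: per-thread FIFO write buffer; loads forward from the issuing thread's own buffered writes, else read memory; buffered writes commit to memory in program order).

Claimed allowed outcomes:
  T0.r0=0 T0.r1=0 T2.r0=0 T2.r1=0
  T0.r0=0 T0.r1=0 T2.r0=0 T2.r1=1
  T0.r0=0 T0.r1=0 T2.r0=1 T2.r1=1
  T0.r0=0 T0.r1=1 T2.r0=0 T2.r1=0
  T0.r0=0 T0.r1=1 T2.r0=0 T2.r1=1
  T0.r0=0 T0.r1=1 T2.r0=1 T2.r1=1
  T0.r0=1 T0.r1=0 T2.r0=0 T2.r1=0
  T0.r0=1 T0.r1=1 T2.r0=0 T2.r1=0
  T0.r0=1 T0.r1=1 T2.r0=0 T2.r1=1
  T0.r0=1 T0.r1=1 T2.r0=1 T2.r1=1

spurious: T0.r0=1 T0.r1=0 T2.r0=0 T2.r1=0

outcome vector order: (T0.r0,T0.r1,T2.r0,T2.r1)
[TSO] allowed = {0/0/0/0 0/0/0/1 0/0/1/1 0/1/0/0 0/1/0/1 0/1/1/1 1/1/0/0 1/1/0/1 1/1/1/1}
claimed∖TSO = {1/0/0/0}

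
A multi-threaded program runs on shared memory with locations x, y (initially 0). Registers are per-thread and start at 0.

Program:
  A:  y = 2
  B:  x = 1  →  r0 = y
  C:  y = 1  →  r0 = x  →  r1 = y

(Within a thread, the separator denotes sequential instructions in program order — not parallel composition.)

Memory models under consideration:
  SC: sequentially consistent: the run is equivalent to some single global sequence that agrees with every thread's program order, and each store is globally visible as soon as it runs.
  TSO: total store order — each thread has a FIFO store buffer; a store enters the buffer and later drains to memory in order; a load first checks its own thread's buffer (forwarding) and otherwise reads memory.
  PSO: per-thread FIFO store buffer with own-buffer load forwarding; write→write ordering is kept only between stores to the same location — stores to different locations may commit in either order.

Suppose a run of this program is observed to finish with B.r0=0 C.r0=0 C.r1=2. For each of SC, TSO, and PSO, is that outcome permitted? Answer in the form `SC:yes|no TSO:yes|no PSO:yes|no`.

SC:no TSO:yes PSO:yes

outcome vector order: (B.r0,C.r0,C.r1)
SC: 10 outcomes — {011, 012, 101, 102, 111, 112, 201, 202, 211, 212}
TSO: 12 outcomes — {001, 002, 011, 012, 101, 102, 111, 112, 201, 202, 211, 212}
PSO: 12 outcomes — {001, 002, 011, 012, 101, 102, 111, 112, 201, 202, 211, 212}
target 002 ∈ {TSO,PSO}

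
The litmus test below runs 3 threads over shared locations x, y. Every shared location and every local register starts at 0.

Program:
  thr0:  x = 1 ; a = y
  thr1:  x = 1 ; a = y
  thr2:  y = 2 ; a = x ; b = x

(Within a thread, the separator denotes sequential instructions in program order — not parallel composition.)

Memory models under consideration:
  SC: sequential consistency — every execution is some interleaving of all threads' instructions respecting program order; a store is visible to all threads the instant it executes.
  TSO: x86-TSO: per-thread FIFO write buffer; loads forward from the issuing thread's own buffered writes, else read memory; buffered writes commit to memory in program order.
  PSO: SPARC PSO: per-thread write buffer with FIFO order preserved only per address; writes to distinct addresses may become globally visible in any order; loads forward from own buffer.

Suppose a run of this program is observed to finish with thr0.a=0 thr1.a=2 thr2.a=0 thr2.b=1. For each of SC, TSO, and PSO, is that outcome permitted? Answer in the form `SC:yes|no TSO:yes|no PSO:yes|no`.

SC:no TSO:yes PSO:yes

outcome vector order: (thr0.a,thr1.a,thr2.a,thr2.b)
under SC → 0011, 0211, 2011, 2200, 2201, 2211
under TSO → 0000, 0001, 0011, 0200, 0201, 0211, 2000, 2001, 2011, 2200, 2201, 2211
under PSO → 0000, 0001, 0011, 0200, 0201, 0211, 2000, 2001, 2011, 2200, 2201, 2211
target 0201 ∈ {TSO,PSO}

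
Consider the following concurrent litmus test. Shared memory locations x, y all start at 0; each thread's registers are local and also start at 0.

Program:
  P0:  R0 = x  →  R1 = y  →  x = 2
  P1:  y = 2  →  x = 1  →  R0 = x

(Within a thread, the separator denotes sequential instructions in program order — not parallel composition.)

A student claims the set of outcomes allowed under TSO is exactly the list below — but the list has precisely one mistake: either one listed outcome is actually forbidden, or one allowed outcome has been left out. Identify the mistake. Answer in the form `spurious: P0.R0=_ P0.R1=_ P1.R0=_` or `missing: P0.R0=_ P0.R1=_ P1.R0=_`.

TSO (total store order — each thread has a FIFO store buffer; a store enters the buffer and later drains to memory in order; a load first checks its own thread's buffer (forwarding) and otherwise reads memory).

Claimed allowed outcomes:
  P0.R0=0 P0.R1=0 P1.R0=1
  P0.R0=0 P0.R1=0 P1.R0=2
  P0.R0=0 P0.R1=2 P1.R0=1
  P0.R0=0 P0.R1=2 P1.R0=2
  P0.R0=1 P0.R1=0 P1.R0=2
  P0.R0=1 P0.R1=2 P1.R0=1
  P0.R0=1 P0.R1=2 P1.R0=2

spurious: P0.R0=1 P0.R1=0 P1.R0=2

outcome vector order: (P0.R0,P0.R1,P1.R0)
TSO (6): 0/0/1; 0/0/2; 0/2/1; 0/2/2; 1/2/1; 1/2/2
claimed∖TSO = {1/0/2}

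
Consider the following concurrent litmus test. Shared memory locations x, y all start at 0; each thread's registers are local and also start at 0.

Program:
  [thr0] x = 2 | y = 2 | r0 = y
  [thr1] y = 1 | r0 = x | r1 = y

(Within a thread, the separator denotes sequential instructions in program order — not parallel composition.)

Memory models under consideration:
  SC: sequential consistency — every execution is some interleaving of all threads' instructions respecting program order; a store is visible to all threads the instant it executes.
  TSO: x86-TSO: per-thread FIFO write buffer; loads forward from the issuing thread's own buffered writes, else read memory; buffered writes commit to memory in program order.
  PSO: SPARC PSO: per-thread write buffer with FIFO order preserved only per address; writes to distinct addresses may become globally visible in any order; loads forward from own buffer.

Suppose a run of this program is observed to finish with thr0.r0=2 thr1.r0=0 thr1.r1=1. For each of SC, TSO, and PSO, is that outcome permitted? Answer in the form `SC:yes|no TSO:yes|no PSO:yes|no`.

SC:yes TSO:yes PSO:yes

outcome vector order: (thr0.r0,thr1.r0,thr1.r1)
SC (5): (1,2,1) (2,0,1) (2,0,2) (2,2,1) (2,2,2)
TSO (6): (1,0,1) (1,2,1) (2,0,1) (2,0,2) (2,2,1) (2,2,2)
PSO (6): (1,0,1) (1,2,1) (2,0,1) (2,0,2) (2,2,1) (2,2,2)
target (2,0,1) ∈ {SC,TSO,PSO}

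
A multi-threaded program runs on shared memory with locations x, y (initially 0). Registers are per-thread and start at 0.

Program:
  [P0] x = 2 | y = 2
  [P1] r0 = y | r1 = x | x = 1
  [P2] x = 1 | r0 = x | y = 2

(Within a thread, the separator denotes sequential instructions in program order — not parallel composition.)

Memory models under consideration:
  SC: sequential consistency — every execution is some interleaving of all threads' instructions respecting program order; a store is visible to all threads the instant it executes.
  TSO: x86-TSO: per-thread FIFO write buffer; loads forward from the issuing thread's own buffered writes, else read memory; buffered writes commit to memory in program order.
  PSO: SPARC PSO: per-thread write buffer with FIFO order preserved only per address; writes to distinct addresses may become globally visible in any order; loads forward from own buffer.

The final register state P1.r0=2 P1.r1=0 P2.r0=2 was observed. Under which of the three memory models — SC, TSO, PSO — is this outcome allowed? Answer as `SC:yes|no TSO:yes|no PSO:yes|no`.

SC:no TSO:no PSO:yes

outcome vector order: (P1.r0,P1.r1,P2.r0)
under SC → 001, 002, 011, 012, 021, 022, 211, 221, 222
under TSO → 001, 002, 011, 012, 021, 022, 211, 221, 222
under PSO → 001, 002, 011, 012, 021, 022, 201, 202, 211, 212, 221, 222
target 202 ∈ {PSO}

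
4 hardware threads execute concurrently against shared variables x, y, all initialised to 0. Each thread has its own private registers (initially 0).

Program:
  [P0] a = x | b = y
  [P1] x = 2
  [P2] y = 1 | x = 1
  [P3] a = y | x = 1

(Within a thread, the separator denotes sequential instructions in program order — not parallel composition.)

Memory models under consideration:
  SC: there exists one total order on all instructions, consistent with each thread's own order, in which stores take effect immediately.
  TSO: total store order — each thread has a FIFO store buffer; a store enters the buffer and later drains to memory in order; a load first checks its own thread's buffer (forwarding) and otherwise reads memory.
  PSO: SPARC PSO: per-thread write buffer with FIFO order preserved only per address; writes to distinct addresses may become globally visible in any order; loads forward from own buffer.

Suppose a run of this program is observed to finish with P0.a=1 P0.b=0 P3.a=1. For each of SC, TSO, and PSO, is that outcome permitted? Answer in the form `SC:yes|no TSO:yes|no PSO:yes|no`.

SC:no TSO:no PSO:yes

outcome vector order: (P0.a,P0.b,P3.a)
[SC] allowed = {(0,0,0) (0,0,1) (0,1,0) (0,1,1) (1,0,0) (1,1,0) (1,1,1) (2,0,0) (2,0,1) (2,1,0) (2,1,1)}
[TSO] allowed = {(0,0,0) (0,0,1) (0,1,0) (0,1,1) (1,0,0) (1,1,0) (1,1,1) (2,0,0) (2,0,1) (2,1,0) (2,1,1)}
[PSO] allowed = {(0,0,0) (0,0,1) (0,1,0) (0,1,1) (1,0,0) (1,0,1) (1,1,0) (1,1,1) (2,0,0) (2,0,1) (2,1,0) (2,1,1)}
target (1,0,1) ∈ {PSO}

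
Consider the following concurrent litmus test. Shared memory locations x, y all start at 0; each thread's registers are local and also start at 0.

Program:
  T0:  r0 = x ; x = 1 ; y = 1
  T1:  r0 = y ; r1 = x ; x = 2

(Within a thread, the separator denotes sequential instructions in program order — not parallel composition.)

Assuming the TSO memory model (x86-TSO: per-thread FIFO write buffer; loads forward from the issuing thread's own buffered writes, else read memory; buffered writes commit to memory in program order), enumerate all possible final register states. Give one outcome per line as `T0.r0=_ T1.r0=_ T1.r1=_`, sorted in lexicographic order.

outcome vector order: (T0.r0,T1.r0,T1.r1)
|TSO outcomes| = 4

T0.r0=0 T1.r0=0 T1.r1=0
T0.r0=0 T1.r0=0 T1.r1=1
T0.r0=0 T1.r0=1 T1.r1=1
T0.r0=2 T1.r0=0 T1.r1=0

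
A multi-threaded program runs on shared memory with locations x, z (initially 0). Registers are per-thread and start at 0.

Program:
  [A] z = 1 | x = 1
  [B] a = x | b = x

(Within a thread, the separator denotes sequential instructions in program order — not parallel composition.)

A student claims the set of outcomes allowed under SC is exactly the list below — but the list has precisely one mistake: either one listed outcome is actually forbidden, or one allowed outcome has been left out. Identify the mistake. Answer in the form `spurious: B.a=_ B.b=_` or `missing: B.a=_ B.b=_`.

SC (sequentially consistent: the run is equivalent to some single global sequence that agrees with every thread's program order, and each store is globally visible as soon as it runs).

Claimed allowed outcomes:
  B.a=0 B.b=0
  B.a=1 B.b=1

outcome vector order: (B.a,B.b)
[SC] allowed = {00, 01, 11}
SC∖claimed = {01}

missing: B.a=0 B.b=1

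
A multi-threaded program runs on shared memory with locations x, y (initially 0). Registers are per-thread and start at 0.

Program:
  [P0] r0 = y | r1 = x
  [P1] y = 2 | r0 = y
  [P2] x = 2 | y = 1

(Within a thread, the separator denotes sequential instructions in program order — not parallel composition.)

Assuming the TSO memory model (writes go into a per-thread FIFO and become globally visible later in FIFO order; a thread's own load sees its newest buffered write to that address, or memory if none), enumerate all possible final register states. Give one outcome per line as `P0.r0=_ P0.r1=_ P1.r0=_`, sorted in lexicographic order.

outcome vector order: (P0.r0,P0.r1,P1.r0)
|TSO outcomes| = 10

P0.r0=0 P0.r1=0 P1.r0=1
P0.r0=0 P0.r1=0 P1.r0=2
P0.r0=0 P0.r1=2 P1.r0=1
P0.r0=0 P0.r1=2 P1.r0=2
P0.r0=1 P0.r1=2 P1.r0=1
P0.r0=1 P0.r1=2 P1.r0=2
P0.r0=2 P0.r1=0 P1.r0=1
P0.r0=2 P0.r1=0 P1.r0=2
P0.r0=2 P0.r1=2 P1.r0=1
P0.r0=2 P0.r1=2 P1.r0=2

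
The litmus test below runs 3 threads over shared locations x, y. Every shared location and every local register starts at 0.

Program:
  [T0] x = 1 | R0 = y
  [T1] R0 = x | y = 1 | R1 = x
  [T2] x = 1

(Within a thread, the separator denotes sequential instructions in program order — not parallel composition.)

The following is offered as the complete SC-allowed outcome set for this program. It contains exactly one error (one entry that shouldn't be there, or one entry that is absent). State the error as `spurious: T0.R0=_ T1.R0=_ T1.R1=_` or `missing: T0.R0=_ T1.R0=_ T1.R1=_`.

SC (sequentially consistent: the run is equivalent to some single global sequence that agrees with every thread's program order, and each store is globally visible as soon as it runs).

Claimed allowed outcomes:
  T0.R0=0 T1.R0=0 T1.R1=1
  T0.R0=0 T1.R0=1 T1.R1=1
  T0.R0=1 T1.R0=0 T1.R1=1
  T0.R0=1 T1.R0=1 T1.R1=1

outcome vector order: (T0.R0,T1.R0,T1.R1)
under SC → (0,0,1), (0,1,1), (1,0,0), (1,0,1), (1,1,1)
SC∖claimed = {(1,0,0)}

missing: T0.R0=1 T1.R0=0 T1.R1=0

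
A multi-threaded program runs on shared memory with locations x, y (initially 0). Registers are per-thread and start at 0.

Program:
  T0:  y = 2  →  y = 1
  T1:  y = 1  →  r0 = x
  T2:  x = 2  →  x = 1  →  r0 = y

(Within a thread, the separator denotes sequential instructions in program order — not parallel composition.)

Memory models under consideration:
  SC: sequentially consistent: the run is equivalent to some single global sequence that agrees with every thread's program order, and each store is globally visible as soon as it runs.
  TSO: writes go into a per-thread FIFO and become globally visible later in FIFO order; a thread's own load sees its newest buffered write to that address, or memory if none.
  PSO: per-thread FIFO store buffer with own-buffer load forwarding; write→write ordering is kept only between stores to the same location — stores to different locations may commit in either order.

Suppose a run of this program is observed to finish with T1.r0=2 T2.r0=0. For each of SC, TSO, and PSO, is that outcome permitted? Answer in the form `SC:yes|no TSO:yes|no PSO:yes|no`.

SC:no TSO:yes PSO:yes

outcome vector order: (T1.r0,T2.r0)
under SC → 0/1; 0/2; 1/0; 1/1; 1/2; 2/1; 2/2
under TSO → 0/0; 0/1; 0/2; 1/0; 1/1; 1/2; 2/0; 2/1; 2/2
under PSO → 0/0; 0/1; 0/2; 1/0; 1/1; 1/2; 2/0; 2/1; 2/2
target 2/0 ∈ {TSO,PSO}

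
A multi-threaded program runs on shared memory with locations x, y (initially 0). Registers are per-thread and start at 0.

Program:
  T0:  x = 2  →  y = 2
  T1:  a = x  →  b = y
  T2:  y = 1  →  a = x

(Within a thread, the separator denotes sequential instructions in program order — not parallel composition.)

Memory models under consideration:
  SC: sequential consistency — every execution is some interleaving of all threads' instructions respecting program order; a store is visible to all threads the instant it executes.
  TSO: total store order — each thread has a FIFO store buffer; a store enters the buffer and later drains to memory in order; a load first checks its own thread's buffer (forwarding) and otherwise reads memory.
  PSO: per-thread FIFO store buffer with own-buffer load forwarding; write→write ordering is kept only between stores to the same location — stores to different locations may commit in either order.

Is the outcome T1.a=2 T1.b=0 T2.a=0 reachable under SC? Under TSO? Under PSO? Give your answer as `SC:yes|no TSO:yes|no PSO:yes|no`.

SC:no TSO:yes PSO:yes

outcome vector order: (T1.a,T1.b,T2.a)
under SC → <0 0 0>; <0 0 2>; <0 1 0>; <0 1 2>; <0 2 0>; <0 2 2>; <2 0 2>; <2 1 0>; <2 1 2>; <2 2 0>; <2 2 2>
under TSO → <0 0 0>; <0 0 2>; <0 1 0>; <0 1 2>; <0 2 0>; <0 2 2>; <2 0 0>; <2 0 2>; <2 1 0>; <2 1 2>; <2 2 0>; <2 2 2>
under PSO → <0 0 0>; <0 0 2>; <0 1 0>; <0 1 2>; <0 2 0>; <0 2 2>; <2 0 0>; <2 0 2>; <2 1 0>; <2 1 2>; <2 2 0>; <2 2 2>
target <2 0 0> ∈ {TSO,PSO}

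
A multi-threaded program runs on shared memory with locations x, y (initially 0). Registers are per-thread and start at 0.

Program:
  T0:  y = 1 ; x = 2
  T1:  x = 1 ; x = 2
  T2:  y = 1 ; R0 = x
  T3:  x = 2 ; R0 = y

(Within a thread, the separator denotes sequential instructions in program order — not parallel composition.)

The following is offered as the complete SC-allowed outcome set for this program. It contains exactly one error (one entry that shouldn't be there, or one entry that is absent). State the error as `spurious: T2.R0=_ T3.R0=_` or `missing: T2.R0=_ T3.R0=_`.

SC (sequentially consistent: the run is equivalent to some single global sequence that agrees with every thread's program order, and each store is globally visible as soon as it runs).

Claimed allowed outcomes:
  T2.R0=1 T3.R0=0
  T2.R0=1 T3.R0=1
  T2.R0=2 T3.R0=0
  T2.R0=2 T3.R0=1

outcome vector order: (T2.R0,T3.R0)
under SC → <0 1>; <1 0>; <1 1>; <2 0>; <2 1>
SC∖claimed = {<0 1>}

missing: T2.R0=0 T3.R0=1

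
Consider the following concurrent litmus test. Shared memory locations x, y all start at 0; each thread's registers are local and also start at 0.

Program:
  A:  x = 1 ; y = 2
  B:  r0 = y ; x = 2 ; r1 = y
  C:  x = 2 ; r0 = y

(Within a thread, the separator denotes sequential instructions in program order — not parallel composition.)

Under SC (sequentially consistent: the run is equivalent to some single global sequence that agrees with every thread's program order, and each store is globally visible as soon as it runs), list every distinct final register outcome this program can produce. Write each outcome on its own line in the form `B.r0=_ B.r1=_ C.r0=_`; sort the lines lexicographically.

B.r0=0 B.r1=0 C.r0=0
B.r0=0 B.r1=0 C.r0=2
B.r0=0 B.r1=2 C.r0=0
B.r0=0 B.r1=2 C.r0=2
B.r0=2 B.r1=2 C.r0=0
B.r0=2 B.r1=2 C.r0=2

outcome vector order: (B.r0,B.r1,C.r0)
|SC outcomes| = 6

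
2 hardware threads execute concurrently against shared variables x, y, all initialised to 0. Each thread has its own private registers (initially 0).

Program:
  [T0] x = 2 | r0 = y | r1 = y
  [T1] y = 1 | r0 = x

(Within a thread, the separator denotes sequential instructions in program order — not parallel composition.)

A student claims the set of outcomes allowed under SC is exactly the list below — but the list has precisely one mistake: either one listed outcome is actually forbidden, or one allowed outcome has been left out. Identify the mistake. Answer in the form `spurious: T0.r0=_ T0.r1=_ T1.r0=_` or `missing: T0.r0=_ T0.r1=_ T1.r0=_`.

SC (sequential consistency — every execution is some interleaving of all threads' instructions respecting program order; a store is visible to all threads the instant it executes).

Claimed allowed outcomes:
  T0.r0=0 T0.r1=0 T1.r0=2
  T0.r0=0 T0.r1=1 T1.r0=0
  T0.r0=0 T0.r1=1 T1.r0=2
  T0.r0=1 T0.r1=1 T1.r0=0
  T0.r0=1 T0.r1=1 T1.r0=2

outcome vector order: (T0.r0,T0.r1,T1.r0)
SC (4): 002 012 110 112
claimed∖SC = {010}

spurious: T0.r0=0 T0.r1=1 T1.r0=0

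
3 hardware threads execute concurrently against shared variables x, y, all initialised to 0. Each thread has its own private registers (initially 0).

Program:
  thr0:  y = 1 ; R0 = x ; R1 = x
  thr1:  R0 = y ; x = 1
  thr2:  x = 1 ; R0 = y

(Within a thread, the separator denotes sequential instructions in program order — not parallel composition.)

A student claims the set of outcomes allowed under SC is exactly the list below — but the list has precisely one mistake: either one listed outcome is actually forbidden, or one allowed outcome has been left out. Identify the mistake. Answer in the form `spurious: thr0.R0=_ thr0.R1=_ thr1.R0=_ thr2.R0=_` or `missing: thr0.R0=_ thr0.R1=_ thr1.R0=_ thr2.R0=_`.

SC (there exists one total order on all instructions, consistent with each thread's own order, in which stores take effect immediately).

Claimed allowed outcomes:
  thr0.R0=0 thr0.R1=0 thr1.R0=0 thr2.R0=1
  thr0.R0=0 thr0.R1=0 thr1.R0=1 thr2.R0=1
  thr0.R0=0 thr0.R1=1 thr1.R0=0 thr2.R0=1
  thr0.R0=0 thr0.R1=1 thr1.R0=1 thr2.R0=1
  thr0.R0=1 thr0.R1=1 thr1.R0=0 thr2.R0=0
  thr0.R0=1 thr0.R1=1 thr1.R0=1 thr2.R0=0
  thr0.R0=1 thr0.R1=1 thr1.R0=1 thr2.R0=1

outcome vector order: (thr0.R0,thr0.R1,thr1.R0,thr2.R0)
SC: 8 outcomes — {0/0/0/1 0/0/1/1 0/1/0/1 0/1/1/1 1/1/0/0 1/1/0/1 1/1/1/0 1/1/1/1}
SC∖claimed = {1/1/0/1}

missing: thr0.R0=1 thr0.R1=1 thr1.R0=0 thr2.R0=1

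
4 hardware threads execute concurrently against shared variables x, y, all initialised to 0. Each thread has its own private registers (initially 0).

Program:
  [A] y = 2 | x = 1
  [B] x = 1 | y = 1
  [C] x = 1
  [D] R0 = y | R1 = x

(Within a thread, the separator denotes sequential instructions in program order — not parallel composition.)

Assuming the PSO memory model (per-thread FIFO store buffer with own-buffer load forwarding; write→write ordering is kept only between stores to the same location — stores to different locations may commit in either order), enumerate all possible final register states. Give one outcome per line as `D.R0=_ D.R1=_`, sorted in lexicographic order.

D.R0=0 D.R1=0
D.R0=0 D.R1=1
D.R0=1 D.R1=0
D.R0=1 D.R1=1
D.R0=2 D.R1=0
D.R0=2 D.R1=1

outcome vector order: (D.R0,D.R1)
|PSO outcomes| = 6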